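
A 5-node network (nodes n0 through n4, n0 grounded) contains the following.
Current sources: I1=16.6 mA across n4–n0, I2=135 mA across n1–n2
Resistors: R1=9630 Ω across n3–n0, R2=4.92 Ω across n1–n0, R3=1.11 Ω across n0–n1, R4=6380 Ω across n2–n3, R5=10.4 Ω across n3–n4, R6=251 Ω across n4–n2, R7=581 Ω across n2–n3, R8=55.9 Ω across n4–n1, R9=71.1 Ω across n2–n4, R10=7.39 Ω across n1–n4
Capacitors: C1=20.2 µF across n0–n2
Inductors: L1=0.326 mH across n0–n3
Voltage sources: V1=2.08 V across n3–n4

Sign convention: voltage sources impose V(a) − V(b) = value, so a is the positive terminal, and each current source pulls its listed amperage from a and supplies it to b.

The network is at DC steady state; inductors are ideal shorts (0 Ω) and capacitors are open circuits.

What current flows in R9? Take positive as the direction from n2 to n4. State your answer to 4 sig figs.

MNA unknowns: 4 node voltages V₁..V_4 plus 2 source currents (L1, V1)
I1: z[4]−=0.0166, z[0]+=0.0166
R1: Y=0.0001038 on G[3,0]
R2: Y=0.2033 on G[1,0]
R3: Y=0.9009 on G[0,1]
R4: Y=0.0001567 on G[2,3]
R5: Y=0.09615 on G[3,4]
C1: Y=0.000 on G[0,2]
R6: Y=0.003984 on G[4,2]
R7: Y=0.001721 on G[2,3]
R8: Y=0.01789 on G[4,1]
L1: row V0−V3=0, i_L1 at 0,3
R9: Y=0.01406 on G[2,4]
I2: z[1]−=0.135, z[2]+=0.135
R10: Y=0.1353 on G[1,4]
V1: row V3−V4=2.08, i_V1 at 3,4
solve → V1=-0.3608, V2=4.891, V3=0.000, V4=-2.080
aux → i_L1=-0.3818, i_V1=-0.5726

0.09804 A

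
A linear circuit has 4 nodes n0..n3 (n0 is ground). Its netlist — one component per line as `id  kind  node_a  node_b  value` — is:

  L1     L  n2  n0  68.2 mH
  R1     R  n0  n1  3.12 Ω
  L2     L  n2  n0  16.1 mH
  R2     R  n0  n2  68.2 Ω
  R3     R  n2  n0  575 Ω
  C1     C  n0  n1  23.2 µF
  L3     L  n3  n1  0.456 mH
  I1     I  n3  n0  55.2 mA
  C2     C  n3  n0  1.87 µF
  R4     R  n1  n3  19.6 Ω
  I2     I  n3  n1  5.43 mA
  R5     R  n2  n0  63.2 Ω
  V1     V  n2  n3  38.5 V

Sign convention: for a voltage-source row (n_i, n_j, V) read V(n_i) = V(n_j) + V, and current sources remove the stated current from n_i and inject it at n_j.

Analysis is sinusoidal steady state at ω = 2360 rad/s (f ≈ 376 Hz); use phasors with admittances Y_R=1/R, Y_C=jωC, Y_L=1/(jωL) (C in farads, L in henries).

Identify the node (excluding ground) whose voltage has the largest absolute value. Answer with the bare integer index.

Apply KCL at each of the 3 non-ground nodes and solve the resulting linear system.
Node n1: branches {R1, C1, L3, R4, I2} → V_1 = -3.176+3.810j
Node n2: branches {L1, L2, R2, R3, R5, V1} → V_2 = 34.13+2.550j
Node n3: branches {L3, I1, C2, R4, I2, V1} → V_3 = -4.373+2.550j
Source currents: i(V1)=-1.183+1.028j

2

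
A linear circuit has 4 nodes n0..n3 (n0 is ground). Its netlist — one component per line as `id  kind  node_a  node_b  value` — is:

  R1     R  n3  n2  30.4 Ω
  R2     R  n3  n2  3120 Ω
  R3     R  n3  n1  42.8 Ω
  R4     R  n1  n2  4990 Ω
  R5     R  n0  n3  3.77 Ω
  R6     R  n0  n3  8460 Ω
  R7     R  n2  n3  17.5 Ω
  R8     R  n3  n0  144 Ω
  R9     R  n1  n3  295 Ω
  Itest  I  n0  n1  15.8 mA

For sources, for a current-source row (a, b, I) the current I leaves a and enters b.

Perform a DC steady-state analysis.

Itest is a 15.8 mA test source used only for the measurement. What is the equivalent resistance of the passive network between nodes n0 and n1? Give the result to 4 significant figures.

R_eq = 40.77 Ω

Element admittances at DC:
  Y(R1) = 0.03289 S between n3,n2
  Y(R2) = 0.0003205 S between n3,n2
  Y(R3) = 0.02336 S between n3,n1
  Y(R4) = 0.0002004 S between n1,n2
  Y(R5) = 0.2653 S between n0,n3
  Y(R6) = 0.0001182 S between n0,n3
  Y(R7) = 0.05714 S between n2,n3
  Y(R8) = 0.006944 S between n3,n0
  Y(R9) = 0.003390 S between n1,n3
  Itest: injects 0.0158 A into n1 (from n0)
Assemble and solve the 3×3 MNA system:
  V(n1)=0.6442  V(n2)=0.05932  V(n3)=0.05802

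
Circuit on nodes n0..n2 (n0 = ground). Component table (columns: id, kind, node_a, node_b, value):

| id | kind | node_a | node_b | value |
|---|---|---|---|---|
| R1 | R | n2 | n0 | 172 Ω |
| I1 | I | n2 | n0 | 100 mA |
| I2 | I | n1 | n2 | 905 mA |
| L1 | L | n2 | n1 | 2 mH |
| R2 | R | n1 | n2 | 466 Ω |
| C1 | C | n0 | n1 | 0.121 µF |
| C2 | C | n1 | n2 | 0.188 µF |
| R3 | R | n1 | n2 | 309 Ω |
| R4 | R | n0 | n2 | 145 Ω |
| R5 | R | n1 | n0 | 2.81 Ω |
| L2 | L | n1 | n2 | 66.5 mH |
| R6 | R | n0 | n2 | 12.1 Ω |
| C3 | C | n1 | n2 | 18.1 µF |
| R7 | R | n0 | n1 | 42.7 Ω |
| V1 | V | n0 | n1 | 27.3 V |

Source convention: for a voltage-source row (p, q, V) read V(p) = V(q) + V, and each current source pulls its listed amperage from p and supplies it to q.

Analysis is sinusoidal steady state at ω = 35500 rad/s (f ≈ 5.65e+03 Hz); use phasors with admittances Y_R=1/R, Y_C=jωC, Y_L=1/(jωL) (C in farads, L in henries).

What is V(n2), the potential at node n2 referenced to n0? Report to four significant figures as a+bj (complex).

-26.47-5.238j V

MNA unknowns: 2 node voltages V₁..V_2 plus 1 source current (V1)
R1: Y=0.005814+0.000j on G[2,0]
I1: z[2]−=0.1, z[0]+=0.1
I2: z[1]−=0.905, z[2]+=0.905
L1: Y=0.000-0.01408j on G[2,1]
R2: Y=0.002146+0.000j on G[1,2]
C1: Y=0.000+0.004296j on G[0,1]
C2: Y=0.000+0.006674j on G[1,2]
R3: Y=0.003236+0.000j on G[1,2]
R4: Y=0.006897+0.000j on G[0,2]
R5: Y=0.3559+0.000j on G[1,0]
L2: Y=0.000-0.0004236j on G[1,2]
R6: Y=0.08264+0.000j on G[0,2]
C3: Y=0.000+0.6425j on G[1,2]
R7: Y=0.02342+0.000j on G[0,1]
V1: row V0−V1=27.3, i_V1 at 0,1
solve → V1=-27.30+0.000j, V2=-26.47-5.238j
aux → i_V1=-12.78-0.6167j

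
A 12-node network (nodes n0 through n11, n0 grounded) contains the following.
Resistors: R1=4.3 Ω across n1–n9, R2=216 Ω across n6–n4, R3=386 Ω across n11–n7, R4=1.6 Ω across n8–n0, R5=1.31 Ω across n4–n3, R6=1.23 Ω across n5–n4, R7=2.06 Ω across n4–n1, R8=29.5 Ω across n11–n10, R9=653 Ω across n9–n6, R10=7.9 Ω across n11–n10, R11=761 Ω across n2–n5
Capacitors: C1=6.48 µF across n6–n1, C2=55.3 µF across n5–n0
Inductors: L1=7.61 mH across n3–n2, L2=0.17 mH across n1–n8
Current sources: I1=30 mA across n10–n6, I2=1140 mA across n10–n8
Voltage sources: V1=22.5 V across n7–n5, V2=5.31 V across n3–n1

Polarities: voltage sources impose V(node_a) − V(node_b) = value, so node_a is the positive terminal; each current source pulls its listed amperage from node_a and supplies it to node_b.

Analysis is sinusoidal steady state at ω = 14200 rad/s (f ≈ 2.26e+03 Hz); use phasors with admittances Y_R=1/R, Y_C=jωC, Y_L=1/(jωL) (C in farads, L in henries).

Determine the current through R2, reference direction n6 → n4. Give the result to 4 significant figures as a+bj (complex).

MNA unknowns: 11 node voltages V₁..V_11 plus 2 source currents (V1, V2)
R1: Y=0.2326+0.000j on G[1,9]
R2: Y=0.004630+0.000j on G[6,4]
R3: Y=0.002591+0.000j on G[11,7]
R4: Y=0.6250+0.000j on G[8,0]
R5: Y=0.7634+0.000j on G[4,3]
R6: Y=0.8130+0.000j on G[5,4]
R7: Y=0.4854+0.000j on G[4,1]
R8: Y=0.03390+0.000j on G[11,10]
C1: Y=0.000+0.09202j on G[6,1]
R9: Y=0.001531+0.000j on G[9,6]
R10: Y=0.1266+0.000j on G[11,10]
L1: Y=0.000-0.009254j on G[3,2]
R11: Y=0.001314+0.000j on G[2,5]
I1: z[10]−=0.03, z[6]+=0.03
L2: Y=0.000-0.4143j on G[1,8]
C2: Y=0.000+0.7853j on G[5,0]
I2: z[10]−=1.14, z[8]+=1.14
V1: row V7−V5=22.5, i_V1 at 7,5
V2: row V3−V1=5.31, i_V2 at 3,1
solve → V1=-1.839-1.537j, V2=3.169-2.125j, V3=3.471-1.537j, V4=0.4649-0.9342j, V5=-0.9691-0.001637j, V6=-1.779-1.975j, V7=21.53-0.001637j, V8=-0.002057+1.218j, V9=-1.839-1.540j, V10=-437.4-0.001637j, V11=-430.1-0.001637j
aux → i_V1=-1.170+0.000j, i_V2=-2.300+0.4633j

-0.01039-0.004821j A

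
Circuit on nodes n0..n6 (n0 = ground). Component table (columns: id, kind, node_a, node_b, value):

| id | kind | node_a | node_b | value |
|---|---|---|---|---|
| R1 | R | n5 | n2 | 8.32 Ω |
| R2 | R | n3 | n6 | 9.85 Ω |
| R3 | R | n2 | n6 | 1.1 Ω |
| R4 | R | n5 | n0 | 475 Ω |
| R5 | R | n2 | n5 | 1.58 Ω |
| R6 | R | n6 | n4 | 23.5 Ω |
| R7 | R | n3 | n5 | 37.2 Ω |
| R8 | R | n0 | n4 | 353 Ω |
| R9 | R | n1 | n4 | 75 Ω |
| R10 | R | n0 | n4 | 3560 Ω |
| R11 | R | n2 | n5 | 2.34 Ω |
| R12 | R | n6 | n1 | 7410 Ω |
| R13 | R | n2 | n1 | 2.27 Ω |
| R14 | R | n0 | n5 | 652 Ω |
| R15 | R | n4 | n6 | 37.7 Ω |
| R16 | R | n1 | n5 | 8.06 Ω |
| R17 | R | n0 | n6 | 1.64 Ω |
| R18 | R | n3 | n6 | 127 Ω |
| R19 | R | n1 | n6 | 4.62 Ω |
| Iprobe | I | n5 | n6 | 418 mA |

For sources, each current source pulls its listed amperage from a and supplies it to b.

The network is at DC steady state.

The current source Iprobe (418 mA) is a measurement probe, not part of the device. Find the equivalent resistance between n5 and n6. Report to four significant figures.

Element admittances at DC:
  Y(R1) = 0.1202 S between n5,n2
  Y(R2) = 0.1015 S between n3,n6
  Y(R3) = 0.9091 S between n2,n6
  Y(R4) = 0.002105 S between n5,n0
  Y(R5) = 0.6329 S between n2,n5
  Y(R6) = 0.04255 S between n6,n4
  Y(R7) = 0.02688 S between n3,n5
  Y(R8) = 0.002833 S between n0,n4
  Y(R9) = 0.01333 S between n1,n4
  Y(R10) = 0.0002809 S between n0,n4
  Y(R11) = 0.4274 S between n2,n5
  Y(R12) = 0.0001350 S between n6,n1
  Y(R13) = 0.4405 S between n2,n1
  Y(R14) = 0.001534 S between n0,n5
  Y(R15) = 0.02653 S between n4,n6
  Y(R16) = 0.1241 S between n1,n5
  Y(R17) = 0.6098 S between n0,n6
  Y(R18) = 0.007874 S between n3,n6
  Y(R19) = 0.2165 S between n1,n6
  Iprobe: injects 0.418 A into n6 (from n5)
Assemble and solve the 6×6 MNA system:
  V(n1)=-0.3028  V(n2)=-0.3602  V(n3)=-0.1273  V(n4)=-0.04383  V(n5)=-0.6623  V(n6)=0.004176

R_eq = 1.594 Ω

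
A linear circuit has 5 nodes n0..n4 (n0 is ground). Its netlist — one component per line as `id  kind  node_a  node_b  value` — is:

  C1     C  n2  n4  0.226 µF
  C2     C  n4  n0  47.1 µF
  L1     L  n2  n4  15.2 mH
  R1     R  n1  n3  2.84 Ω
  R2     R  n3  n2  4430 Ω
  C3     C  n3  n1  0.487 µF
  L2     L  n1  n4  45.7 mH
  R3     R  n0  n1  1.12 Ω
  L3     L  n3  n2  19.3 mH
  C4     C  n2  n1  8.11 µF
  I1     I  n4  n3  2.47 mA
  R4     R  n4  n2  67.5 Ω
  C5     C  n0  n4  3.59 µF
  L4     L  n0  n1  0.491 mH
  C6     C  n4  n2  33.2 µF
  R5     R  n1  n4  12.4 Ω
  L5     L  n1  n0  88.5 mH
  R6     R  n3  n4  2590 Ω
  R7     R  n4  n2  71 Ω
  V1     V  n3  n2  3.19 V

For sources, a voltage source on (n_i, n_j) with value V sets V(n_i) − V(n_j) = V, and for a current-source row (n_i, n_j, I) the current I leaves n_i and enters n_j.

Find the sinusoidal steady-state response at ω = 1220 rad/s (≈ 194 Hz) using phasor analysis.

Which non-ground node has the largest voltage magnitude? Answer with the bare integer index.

Apply KCL at each of the 4 non-ground nodes and solve the resulting linear system.
Node n1: branches {R1, C3, L2, R3, C4, L4, R5, L5} → V_1 = -0.009619+0.02625j
Node n2: branches {C1, L1, R2, L3, C4, R4, C6, R7, V1} → V_2 = -2.981+0.06433j
Node n3: branches {R1, R2, C3, L3, I1, R6, V1} → V_3 = 0.2088+0.06433j
Node n4: branches {C1, C2, L1, L2, I1, R4, C5, C6, R5, R6, R7} → V_4 = -0.6401+0.5736j
Source currents: i(V1)=-0.07545+0.1221j

2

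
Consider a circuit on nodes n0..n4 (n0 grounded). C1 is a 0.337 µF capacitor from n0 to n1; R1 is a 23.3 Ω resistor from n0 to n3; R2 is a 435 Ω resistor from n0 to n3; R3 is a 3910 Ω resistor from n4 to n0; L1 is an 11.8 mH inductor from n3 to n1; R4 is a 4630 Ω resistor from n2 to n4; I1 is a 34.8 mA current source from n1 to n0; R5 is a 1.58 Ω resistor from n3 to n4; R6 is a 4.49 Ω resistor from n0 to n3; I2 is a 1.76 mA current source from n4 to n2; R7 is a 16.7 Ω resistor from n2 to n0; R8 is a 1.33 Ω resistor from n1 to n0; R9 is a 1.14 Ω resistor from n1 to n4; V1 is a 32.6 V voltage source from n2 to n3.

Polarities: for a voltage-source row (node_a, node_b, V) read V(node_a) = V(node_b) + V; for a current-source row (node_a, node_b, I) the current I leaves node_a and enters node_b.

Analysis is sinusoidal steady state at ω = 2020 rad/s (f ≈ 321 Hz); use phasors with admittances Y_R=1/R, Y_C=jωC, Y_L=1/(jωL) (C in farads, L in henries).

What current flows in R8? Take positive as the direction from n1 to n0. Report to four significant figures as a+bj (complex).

MNA unknowns: 4 node voltages V₁..V_4 plus 1 source current (V1)
C1: Y=0.000+0.0006807j on G[0,1]
R1: Y=0.04292+0.000j on G[0,3]
R2: Y=0.002299+0.000j on G[0,3]
R3: Y=0.0002558+0.000j on G[4,0]
L1: Y=0.000-0.04195j on G[3,1]
R4: Y=0.0002160+0.000j on G[2,4]
I1: z[1]−=0.0348, z[0]+=0.0348
R5: Y=0.6329+0.000j on G[3,4]
R6: Y=0.2227+0.000j on G[0,3]
I2: z[4]−=0.00176, z[2]+=0.00176
R7: Y=0.05988+0.000j on G[2,0]
R8: Y=0.7519+0.000j on G[1,0]
R9: Y=0.8772+0.000j on G[1,4]
V1: row V2−V3=32.6, i_V1 at 2,3
solve → V1=-1.154+0.04909j, V2=29.19-0.1102j, V3=-3.411-0.1102j, V4=-2.097-0.01767j
aux → i_V1=-1.753+0.006618j

-0.8680+0.03691j A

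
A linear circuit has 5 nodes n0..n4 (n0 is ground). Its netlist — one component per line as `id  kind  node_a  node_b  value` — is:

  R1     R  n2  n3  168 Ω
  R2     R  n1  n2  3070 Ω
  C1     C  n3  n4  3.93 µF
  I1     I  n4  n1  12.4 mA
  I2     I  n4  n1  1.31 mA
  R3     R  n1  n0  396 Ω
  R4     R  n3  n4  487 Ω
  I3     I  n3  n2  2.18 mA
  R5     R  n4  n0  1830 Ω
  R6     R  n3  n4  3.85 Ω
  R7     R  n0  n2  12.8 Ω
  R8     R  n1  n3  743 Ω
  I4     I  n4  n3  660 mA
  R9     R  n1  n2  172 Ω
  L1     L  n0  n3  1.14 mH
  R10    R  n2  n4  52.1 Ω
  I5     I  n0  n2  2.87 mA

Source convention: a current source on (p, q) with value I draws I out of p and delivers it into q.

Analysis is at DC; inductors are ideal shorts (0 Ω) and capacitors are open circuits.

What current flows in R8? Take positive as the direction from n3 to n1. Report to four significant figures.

MNA unknowns: 4 node voltages V₁..V_4 plus 1 source current (L1)
R1: Y=0.005952 on G[2,3]
R2: Y=0.0003257 on G[1,2]
C1: Y=0.000 on G[3,4]
I1: z[4]−=0.0124, z[1]+=0.0124
I2: z[4]−=0.00131, z[1]+=0.00131
R3: Y=0.002525 on G[1,0]
R4: Y=0.002053 on G[3,4]
I3: z[3]−=0.00218, z[2]+=0.00218
R5: Y=0.0005464 on G[4,0]
R6: Y=0.2597 on G[3,4]
R7: Y=0.07812 on G[0,2]
R8: Y=0.001346 on G[1,3]
I4: z[4]−=0.66, z[3]+=0.66
R9: Y=0.005814 on G[1,2]
L1: row V0−V3=0, i_L1 at 0,3
R10: Y=0.01919 on G[2,4]
I5: z[0]−=0.00287, z[2]+=0.00287
solve → V1=1.179, V2=-0.3112, V3=0.000, V4=-2.414
aux → i_L1=-0.02553

-0.001586 A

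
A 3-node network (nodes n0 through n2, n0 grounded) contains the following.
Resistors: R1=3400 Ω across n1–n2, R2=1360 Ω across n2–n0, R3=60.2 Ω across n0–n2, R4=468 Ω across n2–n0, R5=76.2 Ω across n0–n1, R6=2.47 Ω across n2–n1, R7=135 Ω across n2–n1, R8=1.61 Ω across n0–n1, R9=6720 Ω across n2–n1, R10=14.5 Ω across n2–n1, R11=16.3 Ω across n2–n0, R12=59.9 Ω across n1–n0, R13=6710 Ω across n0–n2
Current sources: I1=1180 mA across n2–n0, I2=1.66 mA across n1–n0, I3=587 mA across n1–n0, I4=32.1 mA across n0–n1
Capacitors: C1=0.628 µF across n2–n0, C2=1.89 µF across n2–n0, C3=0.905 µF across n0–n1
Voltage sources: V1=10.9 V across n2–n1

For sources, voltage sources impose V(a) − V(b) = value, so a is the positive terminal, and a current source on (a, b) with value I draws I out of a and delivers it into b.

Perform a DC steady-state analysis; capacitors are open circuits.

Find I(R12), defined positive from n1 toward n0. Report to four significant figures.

-0.05974 A

Apply KCL at each of the 2 non-ground nodes and solve the resulting linear system.
Node n1: branches {R1, R5, R6, R7, I2, I3, R8, R9, I4, R10, R12, C3, V1} → V_1 = -3.579
Node n2: branches {R1, R2, R3, R4, R6, R7, I1, C1, R9, C2, R10, R11, R13, V1} → V_2 = 7.321
Source currents: i(V1)=-7.023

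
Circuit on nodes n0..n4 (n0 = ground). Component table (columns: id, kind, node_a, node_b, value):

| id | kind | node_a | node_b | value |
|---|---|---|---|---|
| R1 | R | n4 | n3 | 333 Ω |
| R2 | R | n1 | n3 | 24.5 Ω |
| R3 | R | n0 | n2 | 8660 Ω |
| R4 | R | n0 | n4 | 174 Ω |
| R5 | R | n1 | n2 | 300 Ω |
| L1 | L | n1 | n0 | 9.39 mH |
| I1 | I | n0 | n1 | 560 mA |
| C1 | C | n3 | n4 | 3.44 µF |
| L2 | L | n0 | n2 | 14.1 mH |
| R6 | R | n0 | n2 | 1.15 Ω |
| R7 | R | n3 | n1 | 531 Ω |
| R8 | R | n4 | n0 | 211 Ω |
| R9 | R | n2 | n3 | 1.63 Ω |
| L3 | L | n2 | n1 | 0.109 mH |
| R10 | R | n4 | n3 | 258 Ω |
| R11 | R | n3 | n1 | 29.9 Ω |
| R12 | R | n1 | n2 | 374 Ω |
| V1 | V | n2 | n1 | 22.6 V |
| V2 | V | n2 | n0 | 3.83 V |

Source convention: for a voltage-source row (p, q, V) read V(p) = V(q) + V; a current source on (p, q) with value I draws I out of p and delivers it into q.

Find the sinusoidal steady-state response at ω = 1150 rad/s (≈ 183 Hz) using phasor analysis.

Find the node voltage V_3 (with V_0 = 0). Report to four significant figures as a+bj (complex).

Element admittances at ω=1150 rad/s:
  Y(R1) = 0.003003+0.000j S between n4,n3
  Y(R2) = 0.04082+0.000j S between n1,n3
  Y(R3) = 0.0001155+0.000j S between n0,n2
  Y(R4) = 0.005747+0.000j S between n0,n4
  Y(R5) = 0.003333+0.000j S between n1,n2
  Y(L1) = 0.000-0.09261j S between n1,n0
  I1: injects 0.56 A into n1 (from n0)
  Y(C1) = 0.000+0.003956j S between n3,n4
  Y(L2) = 0.000-0.06167j S between n0,n2
  Y(R6) = 0.8696+0.000j S between n0,n2
  Y(R7) = 0.001883+0.000j S between n3,n1
  Y(R8) = 0.004739+0.000j S between n4,n0
  Y(R9) = 0.6135+0.000j S between n2,n3
  Y(L3) = 0.000-7.978j S between n2,n1
  Y(R10) = 0.003876+0.000j S between n4,n3
  Y(R11) = 0.03344+0.000j S between n3,n1
  Y(R12) = 0.002674+0.000j S between n1,n2
  V1: constraint V(n2)−V(n1) = 22.6
  V2: constraint V(n2)−V(n0) = 3.83
Assemble and solve the 6×6 MNA system:
  V(n1)=-18.77+0.000j  V(n2)=3.830+0.000j  V(n3)=1.326-0.002620j  V(n4)=0.5652+0.1723j
  i(V1)=-2.226+182.0j  i(V2)=-2.777-1.504j

1.326-0.002620j V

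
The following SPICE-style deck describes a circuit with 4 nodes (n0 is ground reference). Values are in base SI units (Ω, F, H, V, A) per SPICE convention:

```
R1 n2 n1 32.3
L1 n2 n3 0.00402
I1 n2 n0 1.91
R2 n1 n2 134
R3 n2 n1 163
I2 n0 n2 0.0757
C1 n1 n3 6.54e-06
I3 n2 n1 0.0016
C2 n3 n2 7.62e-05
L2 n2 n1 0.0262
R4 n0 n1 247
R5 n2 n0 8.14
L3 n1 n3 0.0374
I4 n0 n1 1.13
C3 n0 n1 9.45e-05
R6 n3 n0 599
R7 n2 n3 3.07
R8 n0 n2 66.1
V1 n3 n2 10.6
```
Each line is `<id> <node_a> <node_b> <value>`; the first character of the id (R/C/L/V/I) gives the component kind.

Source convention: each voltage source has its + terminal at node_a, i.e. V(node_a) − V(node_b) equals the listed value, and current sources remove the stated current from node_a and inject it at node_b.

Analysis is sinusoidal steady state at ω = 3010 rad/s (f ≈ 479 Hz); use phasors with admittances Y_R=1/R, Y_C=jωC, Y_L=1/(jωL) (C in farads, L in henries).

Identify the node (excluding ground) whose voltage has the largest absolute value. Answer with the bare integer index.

2

MNA unknowns: 3 node voltages V₁..V_3 plus 1 source current (V1)
R1: Y=0.03096+0.000j on G[2,1]
L1: Y=0.000-0.08264j on G[2,3]
I1: z[2]−=1.91, z[0]+=1.91
R2: Y=0.007463+0.000j on G[1,2]
R3: Y=0.006135+0.000j on G[2,1]
I2: z[0]−=0.0757, z[2]+=0.0757
C1: Y=0.000+0.01969j on G[1,3]
I3: z[2]−=0.0016, z[1]+=0.0016
C2: Y=0.000+0.2294j on G[3,2]
L2: Y=0.000-0.01268j on G[2,1]
R4: Y=0.004049+0.000j on G[0,1]
R5: Y=0.1229+0.000j on G[2,0]
L3: Y=0.000-0.008883j on G[1,3]
I4: z[0]−=1.13, z[1]+=1.13
C3: Y=0.000+0.2844j on G[0,1]
R6: Y=0.001669+0.000j on G[3,0]
R7: Y=0.3257+0.000j on G[2,3]
R8: Y=0.01513+0.000j on G[0,2]
V1: row V3−V2=10.6, i_V1 at 3,2
solve → V1=0.6665-2.319j, V2=-9.912-1.290j, V3=0.6881-1.290j
aux → i_V1=-3.443-1.553j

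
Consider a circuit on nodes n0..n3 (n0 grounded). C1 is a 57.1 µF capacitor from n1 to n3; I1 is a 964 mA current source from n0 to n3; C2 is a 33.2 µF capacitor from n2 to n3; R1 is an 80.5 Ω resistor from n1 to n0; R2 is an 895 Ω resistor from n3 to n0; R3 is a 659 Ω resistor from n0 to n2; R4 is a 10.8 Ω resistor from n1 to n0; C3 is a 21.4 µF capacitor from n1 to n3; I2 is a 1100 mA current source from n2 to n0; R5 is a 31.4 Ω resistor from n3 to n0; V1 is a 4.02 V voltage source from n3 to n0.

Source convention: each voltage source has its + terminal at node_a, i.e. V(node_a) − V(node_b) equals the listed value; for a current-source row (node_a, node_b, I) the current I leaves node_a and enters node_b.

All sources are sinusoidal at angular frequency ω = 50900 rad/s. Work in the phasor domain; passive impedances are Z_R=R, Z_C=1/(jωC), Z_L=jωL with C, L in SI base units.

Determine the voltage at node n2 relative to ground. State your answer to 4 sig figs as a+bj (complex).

4.019+0.6545j V

MNA unknowns: 3 node voltages V₁..V_3 plus 1 source current (V1)
C1: Y=0.000+2.906j on G[1,3]
I1: z[0]−=0.964, z[3]+=0.964
C2: Y=0.000+1.690j on G[2,3]
R1: Y=0.01242+0.000j on G[1,0]
R2: Y=0.001117+0.000j on G[3,0]
R3: Y=0.001517+0.000j on G[0,2]
R4: Y=0.09259+0.000j on G[1,0]
C3: Y=0.000+1.089j on G[1,3]
I2: z[2]−=1.1, z[0]+=1.1
R5: Y=0.03185+0.000j on G[3,0]
V1: row V3−V0=4.02, i_V1 at 3,0
solve → V1=4.017+0.1056j, V2=4.019+0.6545j, V3=4.020+0.000j
aux → i_V1=-0.6965-0.01208j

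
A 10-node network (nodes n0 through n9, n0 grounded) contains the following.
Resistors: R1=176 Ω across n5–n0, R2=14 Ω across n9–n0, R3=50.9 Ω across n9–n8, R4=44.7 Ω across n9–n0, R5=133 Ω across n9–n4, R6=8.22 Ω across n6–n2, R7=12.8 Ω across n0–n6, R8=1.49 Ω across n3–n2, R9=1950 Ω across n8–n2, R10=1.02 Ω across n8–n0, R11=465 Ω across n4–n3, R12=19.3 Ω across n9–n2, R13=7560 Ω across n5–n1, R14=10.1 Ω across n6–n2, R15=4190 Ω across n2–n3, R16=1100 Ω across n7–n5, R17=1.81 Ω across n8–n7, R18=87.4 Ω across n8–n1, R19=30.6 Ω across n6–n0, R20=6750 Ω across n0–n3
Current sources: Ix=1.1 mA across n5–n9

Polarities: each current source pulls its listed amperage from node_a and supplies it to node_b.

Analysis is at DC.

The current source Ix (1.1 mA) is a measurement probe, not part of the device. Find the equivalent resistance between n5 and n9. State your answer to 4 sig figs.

Element admittances at DC:
  Y(R1) = 0.005682 S between n5,n0
  Y(R2) = 0.07143 S between n9,n0
  Y(R3) = 0.01965 S between n9,n8
  Y(R4) = 0.02237 S between n9,n0
  Y(R5) = 0.007519 S between n9,n4
  Y(R6) = 0.1217 S between n6,n2
  Y(R7) = 0.07812 S between n0,n6
  Y(R8) = 0.6711 S between n3,n2
  Y(R9) = 0.0005128 S between n8,n2
  Y(R10) = 0.9804 S between n8,n0
  Y(R11) = 0.002151 S between n4,n3
  Y(R12) = 0.05181 S between n9,n2
  Y(R13) = 0.0001323 S between n5,n1
  Y(R14) = 0.09901 S between n6,n2
  Y(R15) = 0.0002387 S between n2,n3
  Y(R16) = 0.0009091 S between n7,n5
  Y(R17) = 0.5525 S between n8,n7
  Y(R18) = 0.01144 S between n8,n1
  Y(R19) = 0.03268 S between n6,n0
  Y(R20) = 0.0001481 S between n0,n3
  Ix: injects 0.0011 A into n9 (from n5)
Assemble and solve the 9×9 MNA system:
  V(n1)=-0.001889  V(n2)=0.003180  V(n3)=0.003191  V(n4)=0.006624  V(n5)=-0.1637  V(n6)=0.002117  V(n7)=-0.0002877  V(n8)=-1.887e-05  V(n9)=0.007606

R_eq = 155.7 Ω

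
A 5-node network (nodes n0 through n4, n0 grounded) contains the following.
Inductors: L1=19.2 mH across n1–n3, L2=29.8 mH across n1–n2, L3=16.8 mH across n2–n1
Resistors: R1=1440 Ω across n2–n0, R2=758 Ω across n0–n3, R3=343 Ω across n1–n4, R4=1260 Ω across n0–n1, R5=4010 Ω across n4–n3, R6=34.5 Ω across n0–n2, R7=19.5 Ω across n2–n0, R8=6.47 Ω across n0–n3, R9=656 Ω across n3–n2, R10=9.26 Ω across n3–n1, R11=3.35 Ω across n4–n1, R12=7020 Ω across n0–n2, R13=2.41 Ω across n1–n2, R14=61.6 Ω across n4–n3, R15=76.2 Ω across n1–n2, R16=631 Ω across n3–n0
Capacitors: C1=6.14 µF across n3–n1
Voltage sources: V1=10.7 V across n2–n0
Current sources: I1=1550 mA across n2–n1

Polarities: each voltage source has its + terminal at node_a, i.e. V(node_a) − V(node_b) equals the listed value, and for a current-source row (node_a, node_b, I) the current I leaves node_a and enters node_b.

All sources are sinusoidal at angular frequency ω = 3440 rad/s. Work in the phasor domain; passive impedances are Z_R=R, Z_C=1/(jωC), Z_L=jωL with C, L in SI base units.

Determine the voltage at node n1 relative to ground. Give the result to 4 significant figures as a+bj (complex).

Apply KCL at each of the 4 non-ground nodes and solve the resulting linear system.
Node n1: branches {L1, R3, R4, L2, R10, R11, L3, C1, R13, R15, I1} → V_1 = 12.31+0.04112j
Node n2: branches {R1, L2, R6, R7, R9, L3, R12, R13, R15, V1, I1} → V_2 = 10.70+0.000j
Node n3: branches {L1, R2, R5, R8, R9, R10, C1, R14, R16} → V_3 = 5.446+0.1633j
Node n4: branches {R3, R5, R11, R14} → V_4 = 11.96+0.04745j
Source currents: i(V1)=-1.735-0.02574j

12.31+0.04112j V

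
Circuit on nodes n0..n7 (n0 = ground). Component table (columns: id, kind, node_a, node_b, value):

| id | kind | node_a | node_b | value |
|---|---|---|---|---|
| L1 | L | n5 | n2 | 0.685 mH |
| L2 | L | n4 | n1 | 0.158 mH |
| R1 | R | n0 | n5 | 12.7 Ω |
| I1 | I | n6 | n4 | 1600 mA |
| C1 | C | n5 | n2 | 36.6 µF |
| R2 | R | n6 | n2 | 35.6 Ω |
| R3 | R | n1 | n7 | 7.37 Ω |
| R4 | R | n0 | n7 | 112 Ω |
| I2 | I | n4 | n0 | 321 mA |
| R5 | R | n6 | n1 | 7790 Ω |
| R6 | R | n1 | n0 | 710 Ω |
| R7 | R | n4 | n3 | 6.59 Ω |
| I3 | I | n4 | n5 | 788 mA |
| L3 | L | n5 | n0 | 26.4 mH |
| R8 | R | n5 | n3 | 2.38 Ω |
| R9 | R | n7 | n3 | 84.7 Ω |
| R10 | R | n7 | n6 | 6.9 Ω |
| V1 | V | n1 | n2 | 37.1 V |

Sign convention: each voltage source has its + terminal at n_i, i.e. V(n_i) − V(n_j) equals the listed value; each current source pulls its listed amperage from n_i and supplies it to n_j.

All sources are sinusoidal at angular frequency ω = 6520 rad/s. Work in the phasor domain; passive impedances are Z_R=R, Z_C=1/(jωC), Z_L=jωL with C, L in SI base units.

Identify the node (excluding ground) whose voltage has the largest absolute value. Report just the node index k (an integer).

Apply KCL at each of the 7 non-ground nodes and solve the resulting linear system.
Node n1: branches {L2, R3, R5, R6, V1} → V_1 = -8.600+3.602j
Node n2: branches {L1, C1, R2, V1} → V_2 = -45.70+3.602j
Node n3: branches {R7, R8, R9} → V_3 = -3.637+0.9142j
Node n4: branches {L2, I1, I2, R7, I3} → V_4 = -7.994+4.789j
Node n5: branches {L1, R1, C1, I3, L3, R8} → V_5 = -1.599-0.5506j
Node n6: branches {I1, R2, R5, R10} → V_6 = -33.51+3.305j
Node n7: branches {R3, R4, R9, R10} → V_7 = -20.13+3.247j
Source currents: i(V1)=-0.4035-0.6412j

2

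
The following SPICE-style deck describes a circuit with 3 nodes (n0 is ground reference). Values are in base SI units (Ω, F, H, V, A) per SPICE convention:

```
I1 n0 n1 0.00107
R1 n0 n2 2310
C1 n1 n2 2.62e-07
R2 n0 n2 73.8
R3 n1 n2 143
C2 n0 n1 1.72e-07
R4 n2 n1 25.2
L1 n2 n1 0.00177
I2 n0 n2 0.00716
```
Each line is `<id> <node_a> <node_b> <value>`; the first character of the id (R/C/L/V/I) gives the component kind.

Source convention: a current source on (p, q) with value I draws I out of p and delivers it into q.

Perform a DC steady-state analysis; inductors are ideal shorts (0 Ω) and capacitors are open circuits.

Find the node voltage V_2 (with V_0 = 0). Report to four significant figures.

0.5886 V

MNA unknowns: 2 node voltages V₁..V_2 plus 1 source current (L1)
I1: z[0]−=0.00107, z[1]+=0.00107
R1: Y=0.0004329 on G[0,2]
C1: Y=0.000 on G[1,2]
R2: Y=0.01355 on G[0,2]
R3: Y=0.006993 on G[1,2]
C2: Y=0.000 on G[0,1]
R4: Y=0.03968 on G[2,1]
L1: row V2−V1=0, i_L1 at 2,1
I2: z[0]−=0.00716, z[2]+=0.00716
solve → V1=0.5886, V2=0.5886
aux → i_L1=-0.001070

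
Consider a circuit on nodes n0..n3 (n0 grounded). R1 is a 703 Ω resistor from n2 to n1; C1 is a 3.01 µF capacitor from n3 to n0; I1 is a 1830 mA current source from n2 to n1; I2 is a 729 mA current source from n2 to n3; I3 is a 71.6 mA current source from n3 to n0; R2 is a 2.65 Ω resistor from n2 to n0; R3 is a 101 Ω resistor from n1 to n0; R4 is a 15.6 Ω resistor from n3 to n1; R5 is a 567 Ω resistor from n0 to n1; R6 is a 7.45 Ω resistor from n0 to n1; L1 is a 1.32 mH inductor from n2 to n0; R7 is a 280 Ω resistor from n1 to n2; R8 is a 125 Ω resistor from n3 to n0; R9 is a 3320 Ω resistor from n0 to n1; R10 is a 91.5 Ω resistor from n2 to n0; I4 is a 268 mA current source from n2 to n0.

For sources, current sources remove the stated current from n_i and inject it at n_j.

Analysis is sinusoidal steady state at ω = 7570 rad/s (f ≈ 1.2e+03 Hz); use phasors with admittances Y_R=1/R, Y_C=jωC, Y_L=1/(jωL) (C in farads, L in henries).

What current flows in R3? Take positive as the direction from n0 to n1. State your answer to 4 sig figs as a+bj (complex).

-0.1386+0.02457j A

Element admittances at ω=7570 rad/s:
  Y(R1) = 0.001422+0.000j S between n2,n1
  Y(C1) = 0.000+0.02279j S between n3,n0
  I1: injects 1.83 A into n1 (from n2)
  I2: injects 0.729 A into n3 (from n2)
  I3: injects 0.0716 A into n0 (from n3)
  Y(R2) = 0.3774+0.000j S between n2,n0
  Y(R3) = 0.009901+0.000j S between n1,n0
  Y(R4) = 0.06410+0.000j S between n3,n1
  Y(R5) = 0.001764+0.000j S between n0,n1
  Y(R6) = 0.1342+0.000j S between n0,n1
  Y(L1) = 0.000-0.1001j S between n2,n0
  Y(R7) = 0.003571+0.000j S between n1,n2
  Y(R8) = 0.008000+0.000j S between n3,n0
  Y(R9) = 0.0003012+0.000j S between n0,n1
  Y(R10) = 0.01093+0.000j S between n2,n0
  I4: injects 0.268 A into n0 (from n2)
Assemble and solve the 3×3 MNA system:
  V(n1)=14.00-2.481j  V(n2)=-6.577-1.705j  V(n3)=18.97-8.200j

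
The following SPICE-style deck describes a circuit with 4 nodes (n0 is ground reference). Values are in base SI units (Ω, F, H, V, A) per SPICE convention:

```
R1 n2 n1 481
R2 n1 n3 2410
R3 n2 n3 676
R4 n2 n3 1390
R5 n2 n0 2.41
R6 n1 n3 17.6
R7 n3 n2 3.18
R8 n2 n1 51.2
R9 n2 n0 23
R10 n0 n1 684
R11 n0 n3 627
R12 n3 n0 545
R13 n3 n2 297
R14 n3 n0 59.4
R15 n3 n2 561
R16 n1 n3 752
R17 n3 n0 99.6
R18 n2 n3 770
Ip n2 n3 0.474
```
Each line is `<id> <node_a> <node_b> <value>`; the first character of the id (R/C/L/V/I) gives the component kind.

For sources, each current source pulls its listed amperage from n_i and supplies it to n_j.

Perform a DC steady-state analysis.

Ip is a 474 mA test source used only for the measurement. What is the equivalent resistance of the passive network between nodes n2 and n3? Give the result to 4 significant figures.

R_eq = 2.718 Ω

MNA unknowns: 3 node voltages V₁..V_3
R1: Y=0.002079 on G[2,1]
R2: Y=0.0004149 on G[1,3]
R3: Y=0.001479 on G[2,3]
R4: Y=0.0007194 on G[2,3]
R5: Y=0.4149 on G[2,0]
R6: Y=0.05682 on G[1,3]
R7: Y=0.3145 on G[3,2]
R8: Y=0.01953 on G[2,1]
R9: Y=0.04348 on G[2,0]
R10: Y=0.001462 on G[0,1]
R11: Y=0.001595 on G[0,3]
R12: Y=0.001835 on G[3,0]
R13: Y=0.003367 on G[3,2]
R14: Y=0.01684 on G[3,0]
R15: Y=0.001783 on G[3,2]
R16: Y=0.001330 on G[1,3]
R17: Y=0.01004 on G[3,0]
R18: Y=0.001299 on G[2,3]
Ip: z[2]−=0.474, z[3]+=0.474
solve → V1=0.8432, V2=-0.08240, V3=1.206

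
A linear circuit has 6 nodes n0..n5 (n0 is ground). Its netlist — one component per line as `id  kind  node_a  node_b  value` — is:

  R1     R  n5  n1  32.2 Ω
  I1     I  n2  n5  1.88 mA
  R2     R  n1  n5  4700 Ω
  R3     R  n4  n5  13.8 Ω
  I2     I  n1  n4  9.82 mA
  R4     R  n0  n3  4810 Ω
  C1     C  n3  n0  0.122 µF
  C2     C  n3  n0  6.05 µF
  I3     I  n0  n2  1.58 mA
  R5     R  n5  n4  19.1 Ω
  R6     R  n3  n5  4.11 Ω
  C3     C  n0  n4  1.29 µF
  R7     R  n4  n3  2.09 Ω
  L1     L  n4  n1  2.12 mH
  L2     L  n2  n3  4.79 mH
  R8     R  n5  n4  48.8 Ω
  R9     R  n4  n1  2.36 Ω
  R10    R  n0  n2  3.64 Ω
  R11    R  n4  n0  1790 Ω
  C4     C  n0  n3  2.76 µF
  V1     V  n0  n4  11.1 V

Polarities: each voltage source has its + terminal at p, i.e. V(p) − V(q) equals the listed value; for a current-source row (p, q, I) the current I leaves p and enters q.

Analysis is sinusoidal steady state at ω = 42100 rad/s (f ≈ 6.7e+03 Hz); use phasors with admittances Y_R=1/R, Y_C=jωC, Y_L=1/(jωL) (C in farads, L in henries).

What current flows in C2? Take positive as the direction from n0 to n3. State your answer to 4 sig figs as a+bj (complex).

Element admittances at ω=42100 rad/s:
  Y(R1) = 0.03106+0.000j S between n5,n1
  I1: injects 0.00188 A into n5 (from n2)
  Y(R2) = 0.0002128+0.000j S between n1,n5
  Y(R3) = 0.07246+0.000j S between n4,n5
  I2: injects 0.00982 A into n4 (from n1)
  Y(R4) = 0.0002079+0.000j S between n0,n3
  Y(C1) = 0.000+0.005136j S between n3,n0
  Y(C2) = 0.000+0.2547j S between n3,n0
  I3: injects 0.00158 A into n2 (from n0)
  Y(R5) = 0.05236+0.000j S between n5,n4
  Y(R6) = 0.2433+0.000j S between n3,n5
  Y(C3) = 0.000+0.05431j S between n0,n4
  Y(R7) = 0.4785+0.000j S between n4,n3
  Y(L1) = 0.000-0.01120j S between n4,n1
  Y(L2) = 0.000-0.004959j S between n2,n3
  Y(R8) = 0.02049+0.000j S between n5,n4
  Y(R9) = 0.4237+0.000j S between n4,n1
  Y(R10) = 0.2747+0.000j S between n0,n2
  Y(R11) = 0.0005587+0.000j S between n4,n0
  Y(C4) = 0.000+0.1162j S between n0,n3
  V1: constraint V(n0)−V(n4) = 11.1
Assemble and solve the 6×6 MNA system:
  V(n1)=-11.00+0.2041j  V(n2)=0.08719+0.1437j  V(n3)=-7.874+5.035j  V(n4)=-11.10+0.000j  V(n5)=-9.219+2.933j
  i(V1)=-1.879-3.523j

1.282+2.006j A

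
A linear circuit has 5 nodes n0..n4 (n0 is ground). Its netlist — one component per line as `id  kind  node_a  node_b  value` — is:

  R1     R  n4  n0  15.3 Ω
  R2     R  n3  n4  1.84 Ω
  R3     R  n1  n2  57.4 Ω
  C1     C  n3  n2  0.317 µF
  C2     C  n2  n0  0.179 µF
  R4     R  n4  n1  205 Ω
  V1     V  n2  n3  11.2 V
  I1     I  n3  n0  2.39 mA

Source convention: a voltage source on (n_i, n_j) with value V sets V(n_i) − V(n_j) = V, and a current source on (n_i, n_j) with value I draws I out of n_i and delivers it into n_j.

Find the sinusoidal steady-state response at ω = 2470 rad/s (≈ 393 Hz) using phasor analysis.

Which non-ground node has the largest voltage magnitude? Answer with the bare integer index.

2

Apply KCL at each of the 4 non-ground nodes and solve the resulting linear system.
Node n1: branches {R3, R4} → V_1 = 8.648-0.08195j
Node n2: branches {R3, C1, C2, V1} → V_2 = 11.08-0.08391j
Node n3: branches {R2, C1, V1, I1} → V_3 = -0.1196-0.08391j
Node n4: branches {R1, R2, R4} → V_4 = -0.03713-0.07495j
Source currents: i(V1)=-0.04241-0.01363j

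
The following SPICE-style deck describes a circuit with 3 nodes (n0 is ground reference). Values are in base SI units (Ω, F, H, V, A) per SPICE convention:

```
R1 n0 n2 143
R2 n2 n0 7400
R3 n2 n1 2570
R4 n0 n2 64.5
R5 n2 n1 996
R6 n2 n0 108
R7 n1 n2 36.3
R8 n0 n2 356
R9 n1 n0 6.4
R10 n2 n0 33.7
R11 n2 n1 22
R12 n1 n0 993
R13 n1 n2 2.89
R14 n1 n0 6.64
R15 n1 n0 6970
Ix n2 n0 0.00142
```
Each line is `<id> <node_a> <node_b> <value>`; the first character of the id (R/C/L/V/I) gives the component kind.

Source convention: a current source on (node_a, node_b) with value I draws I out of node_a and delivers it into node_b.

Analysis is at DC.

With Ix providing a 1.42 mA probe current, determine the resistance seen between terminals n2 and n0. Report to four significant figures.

Apply KCL at each of the 2 non-ground nodes and solve the resulting linear system.
Node n1: branches {R3, R5, R7, R9, R11, R12, R13, R14, R15} → V_1 = -0.003385
Node n2: branches {R1, R2, R3, R4, R5, R6, R7, R8, R10, R11, R13, Ix} → V_2 = -0.005864

R_eq = 4.130 Ω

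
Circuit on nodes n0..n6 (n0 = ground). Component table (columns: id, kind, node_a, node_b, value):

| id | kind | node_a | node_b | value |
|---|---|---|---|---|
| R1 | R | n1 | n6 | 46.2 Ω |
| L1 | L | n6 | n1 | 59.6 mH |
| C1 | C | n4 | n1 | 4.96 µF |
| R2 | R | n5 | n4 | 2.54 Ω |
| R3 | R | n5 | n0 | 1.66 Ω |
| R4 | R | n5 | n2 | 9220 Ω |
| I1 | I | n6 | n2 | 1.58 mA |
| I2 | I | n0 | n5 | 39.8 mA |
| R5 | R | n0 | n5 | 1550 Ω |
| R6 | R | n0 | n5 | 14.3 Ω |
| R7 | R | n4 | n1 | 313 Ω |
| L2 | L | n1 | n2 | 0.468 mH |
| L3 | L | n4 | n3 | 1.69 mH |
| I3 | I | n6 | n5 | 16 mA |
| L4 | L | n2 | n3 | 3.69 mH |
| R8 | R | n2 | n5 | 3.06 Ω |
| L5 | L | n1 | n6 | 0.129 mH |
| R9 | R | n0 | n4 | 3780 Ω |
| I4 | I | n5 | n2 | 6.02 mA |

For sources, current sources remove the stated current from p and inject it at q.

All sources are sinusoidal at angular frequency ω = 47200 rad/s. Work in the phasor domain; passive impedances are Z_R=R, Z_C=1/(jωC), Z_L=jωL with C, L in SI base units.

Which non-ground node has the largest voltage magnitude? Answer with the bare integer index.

2

Element admittances at ω=47200 rad/s:
  Y(R1) = 0.02165+0.000j S between n1,n6
  Y(L1) = 0.000-0.0003555j S between n6,n1
  Y(C1) = 0.000+0.2341j S between n4,n1
  Y(R2) = 0.3937+0.000j S between n5,n4
  Y(R3) = 0.6024+0.000j S between n5,n0
  Y(R4) = 0.0001085+0.000j S between n5,n2
  I1: injects 0.00158 A into n2 (from n6)
  I2: injects 0.0398 A into n5 (from n0)
  Y(R5) = 0.0006452+0.000j S between n0,n5
  Y(R6) = 0.06993+0.000j S between n0,n5
  Y(R7) = 0.003195+0.000j S between n4,n1
  Y(L2) = 0.000-0.04527j S between n1,n2
  Y(L3) = 0.000-0.01254j S between n4,n3
  I3: injects 0.016 A into n5 (from n6)
  Y(L4) = 0.000-0.005742j S between n2,n3
  Y(R8) = 0.3268+0.000j S between n2,n5
  Y(L5) = 0.000-0.1642j S between n1,n6
  Y(R9) = 0.0002646+0.000j S between n0,n4
  I4: injects 0.00602 A into n2 (from n5)
Assemble and solve the 6×6 MNA system:
  V(n1)=-0.01304+0.07337j  V(n2)=0.09009+0.01528j  V(n3)=0.03384-0.003889j  V(n4)=0.008077-0.01267j  V(n5)=0.05914+4.979e-06j  V(n6)=-0.02685-0.03162j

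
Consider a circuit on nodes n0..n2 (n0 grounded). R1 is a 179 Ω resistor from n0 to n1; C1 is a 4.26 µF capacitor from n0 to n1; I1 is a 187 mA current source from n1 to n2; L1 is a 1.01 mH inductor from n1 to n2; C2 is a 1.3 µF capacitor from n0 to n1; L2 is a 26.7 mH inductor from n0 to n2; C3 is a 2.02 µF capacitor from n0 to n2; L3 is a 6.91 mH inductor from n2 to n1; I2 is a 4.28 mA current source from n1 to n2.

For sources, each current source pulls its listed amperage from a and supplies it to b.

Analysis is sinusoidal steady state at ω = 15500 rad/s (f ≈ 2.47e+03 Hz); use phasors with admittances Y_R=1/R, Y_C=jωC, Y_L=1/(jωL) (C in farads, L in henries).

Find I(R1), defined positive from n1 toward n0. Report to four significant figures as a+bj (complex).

MNA unknowns: 2 node voltages V₁..V_2
R1: Y=0.005587+0.000j on G[0,1]
C1: Y=0.000+0.06603j on G[0,1]
I1: z[1]−=0.187, z[2]+=0.187
L1: Y=0.000-0.06388j on G[1,2]
C2: Y=0.000+0.02015j on G[0,1]
L2: Y=0.000-0.002416j on G[0,2]
C3: Y=0.000+0.03131j on G[0,2]
L3: Y=0.000-0.009337j on G[2,1]
I2: z[1]−=0.00428, z[2]+=0.00428
solve → V1=0.03878-0.9296j, V2=0.06407+2.780j

0.0002167-0.005193j A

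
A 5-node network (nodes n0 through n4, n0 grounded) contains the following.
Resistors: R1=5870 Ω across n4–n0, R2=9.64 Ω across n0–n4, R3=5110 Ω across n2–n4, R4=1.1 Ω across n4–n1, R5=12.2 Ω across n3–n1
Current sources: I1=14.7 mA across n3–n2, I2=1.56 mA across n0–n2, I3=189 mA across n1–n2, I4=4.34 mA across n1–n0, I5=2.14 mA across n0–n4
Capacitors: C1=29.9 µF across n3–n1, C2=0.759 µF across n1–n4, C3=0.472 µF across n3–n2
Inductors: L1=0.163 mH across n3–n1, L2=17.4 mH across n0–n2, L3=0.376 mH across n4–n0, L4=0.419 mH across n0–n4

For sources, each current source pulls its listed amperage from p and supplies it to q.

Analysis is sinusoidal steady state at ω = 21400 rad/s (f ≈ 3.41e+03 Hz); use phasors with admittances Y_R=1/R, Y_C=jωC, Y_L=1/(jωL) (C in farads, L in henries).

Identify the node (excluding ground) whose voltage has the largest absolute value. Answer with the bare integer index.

MNA unknowns: 4 node voltages V₁..V_4
R1: Y=0.0001704+0.000j on G[4,0]
I1: z[3]−=0.0147, z[2]+=0.0147
C1: Y=0.000+0.6399j on G[3,1]
R2: Y=0.1037+0.000j on G[0,4]
L1: Y=0.000-0.2867j on G[3,1]
R3: Y=0.0001957+0.000j on G[2,4]
L2: Y=0.000-0.002686j on G[0,2]
I2: z[0]−=0.00156, z[2]+=0.00156
L3: Y=0.000-0.1243j on G[4,0]
R4: Y=0.9091+0.000j on G[4,1]
C2: Y=0.000+0.01624j on G[1,4]
I3: z[1]−=0.189, z[2]+=0.189
L4: Y=0.000-0.1115j on G[0,4]
I4: z[1]−=0.00434, z[0]+=0.00434
C3: Y=0.000+0.01010j on G[3,2]
R5: Y=0.08197+0.000j on G[3,1]
I5: z[0]−=0.00214, z[4]+=0.00214
solve → V1=0.1858+0.2808j, V2=1.264-28.23j, V3=0.3759-0.4287j, V4=0.1056+0.2723j

2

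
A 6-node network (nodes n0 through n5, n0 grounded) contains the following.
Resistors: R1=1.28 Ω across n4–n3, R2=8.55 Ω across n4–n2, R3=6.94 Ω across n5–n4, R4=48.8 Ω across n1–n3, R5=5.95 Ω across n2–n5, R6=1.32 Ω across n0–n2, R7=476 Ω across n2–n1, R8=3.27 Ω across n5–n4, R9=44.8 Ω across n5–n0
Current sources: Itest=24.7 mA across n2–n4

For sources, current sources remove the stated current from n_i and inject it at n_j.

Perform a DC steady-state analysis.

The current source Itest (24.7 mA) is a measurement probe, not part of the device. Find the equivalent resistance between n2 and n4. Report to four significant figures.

MNA unknowns: 5 node voltages V₁..V_5
R1: Y=0.7812 on G[4,3]
R2: Y=0.1170 on G[4,2]
R3: Y=0.1441 on G[5,4]
R4: Y=0.02049 on G[1,3]
R5: Y=0.1681 on G[2,5]
R6: Y=0.7576 on G[0,2]
R7: Y=0.002101 on G[2,1]
R8: Y=0.3058 on G[5,4]
R9: Y=0.02232 on G[5,0]
Itest: z[2]−=0.0247, z[4]+=0.0247
solve → V1=0.08660, V2=-0.001971, V3=0.09568, V4=0.09592, V5=0.06688

R_eq = 3.963 Ω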